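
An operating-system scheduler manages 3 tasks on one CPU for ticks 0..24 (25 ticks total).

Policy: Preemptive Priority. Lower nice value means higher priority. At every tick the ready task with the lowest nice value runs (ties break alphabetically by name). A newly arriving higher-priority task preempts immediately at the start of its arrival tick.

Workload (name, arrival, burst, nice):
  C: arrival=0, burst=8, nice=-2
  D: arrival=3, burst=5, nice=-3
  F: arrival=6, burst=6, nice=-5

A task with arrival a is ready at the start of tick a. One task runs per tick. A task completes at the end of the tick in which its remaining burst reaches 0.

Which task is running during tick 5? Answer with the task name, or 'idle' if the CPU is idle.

running at tick 5 = D

t=0: ready={C} → run C
t=1: ready={C} → run C
t=2: ready={C} → run C
t=3: ready={C,D} → run D
t=4: ready={C,D} → run D
t=5: ready={C,D} → run D
t=6: ready={C,D,F} → run F
t=7: ready={C,D,F} → run F
t=8: ready={C,D,F} → run F
t=9: ready={C,D,F} → run F
t=10: ready={C,D,F} → run F
t=11: ready={C,D,F} → run F
t=12: ready={C,D} → run D
t=13: ready={C,D} → run D
t=14: ready={C} → run C
t=15: ready={C} → run C
t=16: ready={C} → run C
t=17: ready={C} → run C
t=18: ready={C} → run C
t=19: (idle)
t=20: (idle)
t=21: (idle)
t=22: (idle)
t=23: (idle)
t=24: (idle)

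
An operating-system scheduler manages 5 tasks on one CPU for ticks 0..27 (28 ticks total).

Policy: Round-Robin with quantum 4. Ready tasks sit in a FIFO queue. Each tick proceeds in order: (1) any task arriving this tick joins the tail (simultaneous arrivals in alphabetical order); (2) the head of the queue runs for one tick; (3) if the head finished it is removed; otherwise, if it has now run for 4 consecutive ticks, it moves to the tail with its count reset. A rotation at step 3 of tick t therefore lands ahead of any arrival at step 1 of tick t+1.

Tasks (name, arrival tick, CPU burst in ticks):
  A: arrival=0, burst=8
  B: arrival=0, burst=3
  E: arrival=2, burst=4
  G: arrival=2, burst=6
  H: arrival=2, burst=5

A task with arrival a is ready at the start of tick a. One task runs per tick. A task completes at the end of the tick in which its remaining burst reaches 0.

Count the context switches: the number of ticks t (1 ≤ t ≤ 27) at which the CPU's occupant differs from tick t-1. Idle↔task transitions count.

context switches = 8

t=0: queue=[A,B] q_used=0 → run A
t=1: queue=[A,B] q_used=1 → run A
t=2: queue=[A,B,E,G,H] q_used=2 → run A
t=3: queue=[A,B,E,G,H] q_used=3 → run A
t=4: queue=[B,E,G,H,A] q_used=0 → run B
t=5: queue=[B,E,G,H,A] q_used=1 → run B
t=6: queue=[B,E,G,H,A] q_used=2 → run B
t=7: queue=[E,G,H,A] q_used=0 → run E
t=8: queue=[E,G,H,A] q_used=1 → run E
t=9: queue=[E,G,H,A] q_used=2 → run E
t=10: queue=[E,G,H,A] q_used=3 → run E
t=11: queue=[G,H,A] q_used=0 → run G
t=12: queue=[G,H,A] q_used=1 → run G
t=13: queue=[G,H,A] q_used=2 → run G
t=14: queue=[G,H,A] q_used=3 → run G
t=15: queue=[H,A,G] q_used=0 → run H
t=16: queue=[H,A,G] q_used=1 → run H
t=17: queue=[H,A,G] q_used=2 → run H
t=18: queue=[H,A,G] q_used=3 → run H
t=19: queue=[A,G,H] q_used=0 → run A
t=20: queue=[A,G,H] q_used=1 → run A
t=21: queue=[A,G,H] q_used=2 → run A
t=22: queue=[A,G,H] q_used=3 → run A
t=23: queue=[G,H] q_used=0 → run G
t=24: queue=[G,H] q_used=1 → run G
t=25: queue=[H] q_used=0 → run H
t=26: (idle)
t=27: (idle)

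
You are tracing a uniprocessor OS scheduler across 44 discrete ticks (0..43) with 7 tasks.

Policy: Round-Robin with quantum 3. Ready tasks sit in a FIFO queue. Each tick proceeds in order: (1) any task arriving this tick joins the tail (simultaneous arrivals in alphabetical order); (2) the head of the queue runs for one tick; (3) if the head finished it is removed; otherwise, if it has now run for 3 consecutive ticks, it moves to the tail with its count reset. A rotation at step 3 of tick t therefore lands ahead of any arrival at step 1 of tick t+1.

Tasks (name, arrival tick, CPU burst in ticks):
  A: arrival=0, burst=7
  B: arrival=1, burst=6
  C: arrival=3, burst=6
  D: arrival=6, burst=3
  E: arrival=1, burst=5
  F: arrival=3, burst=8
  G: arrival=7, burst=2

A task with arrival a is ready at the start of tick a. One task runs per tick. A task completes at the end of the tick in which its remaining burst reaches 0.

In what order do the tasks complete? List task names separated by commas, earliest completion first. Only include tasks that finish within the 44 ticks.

t=0: queue=[A] q_used=0 → run A
t=1: queue=[A,B,E] q_used=1 → run A
t=2: queue=[A,B,E] q_used=2 → run A
t=3: queue=[B,E,A,C,F] q_used=0 → run B
t=4: queue=[B,E,A,C,F] q_used=1 → run B
t=5: queue=[B,E,A,C,F] q_used=2 → run B
t=6: queue=[E,A,C,F,B,D] q_used=0 → run E
t=7: queue=[E,A,C,F,B,D,G] q_used=1 → run E
t=8: queue=[E,A,C,F,B,D,G] q_used=2 → run E
t=9: queue=[A,C,F,B,D,G,E] q_used=0 → run A
t=10: queue=[A,C,F,B,D,G,E] q_used=1 → run A
t=11: queue=[A,C,F,B,D,G,E] q_used=2 → run A
t=12: queue=[C,F,B,D,G,E,A] q_used=0 → run C
t=13: queue=[C,F,B,D,G,E,A] q_used=1 → run C
t=14: queue=[C,F,B,D,G,E,A] q_used=2 → run C
t=15: queue=[F,B,D,G,E,A,C] q_used=0 → run F
t=16: queue=[F,B,D,G,E,A,C] q_used=1 → run F
t=17: queue=[F,B,D,G,E,A,C] q_used=2 → run F
t=18: queue=[B,D,G,E,A,C,F] q_used=0 → run B
t=19: queue=[B,D,G,E,A,C,F] q_used=1 → run B
t=20: queue=[B,D,G,E,A,C,F] q_used=2 → run B
t=21: queue=[D,G,E,A,C,F] q_used=0 → run D
t=22: queue=[D,G,E,A,C,F] q_used=1 → run D
t=23: queue=[D,G,E,A,C,F] q_used=2 → run D
t=24: queue=[G,E,A,C,F] q_used=0 → run G
t=25: queue=[G,E,A,C,F] q_used=1 → run G
t=26: queue=[E,A,C,F] q_used=0 → run E
t=27: queue=[E,A,C,F] q_used=1 → run E
t=28: queue=[A,C,F] q_used=0 → run A
t=29: queue=[C,F] q_used=0 → run C
t=30: queue=[C,F] q_used=1 → run C
t=31: queue=[C,F] q_used=2 → run C
t=32: queue=[F] q_used=0 → run F
t=33: queue=[F] q_used=1 → run F
t=34: queue=[F] q_used=2 → run F
t=35: queue=[F] q_used=0 → run F
t=36: queue=[F] q_used=1 → run F
t=37: (idle)
t=38: (idle)
t=39: (idle)
t=40: (idle)
t=41: (idle)
t=42: (idle)
t=43: (idle)

completion order = B, D, G, E, A, C, F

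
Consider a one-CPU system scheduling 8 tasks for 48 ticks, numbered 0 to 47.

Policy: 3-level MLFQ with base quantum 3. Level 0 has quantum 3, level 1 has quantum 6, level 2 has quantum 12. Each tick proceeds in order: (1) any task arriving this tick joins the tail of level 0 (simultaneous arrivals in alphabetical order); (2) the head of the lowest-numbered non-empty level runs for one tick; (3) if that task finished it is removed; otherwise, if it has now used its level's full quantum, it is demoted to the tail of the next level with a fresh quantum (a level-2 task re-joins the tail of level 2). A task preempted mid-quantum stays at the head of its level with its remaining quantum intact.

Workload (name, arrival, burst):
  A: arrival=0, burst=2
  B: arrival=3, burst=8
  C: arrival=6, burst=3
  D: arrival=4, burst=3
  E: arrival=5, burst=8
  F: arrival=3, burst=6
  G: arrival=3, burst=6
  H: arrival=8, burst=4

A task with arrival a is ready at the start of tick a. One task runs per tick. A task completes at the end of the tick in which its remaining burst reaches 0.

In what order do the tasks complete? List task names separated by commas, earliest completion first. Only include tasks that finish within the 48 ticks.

t=0: L0/L1/L2 = A/-/- → run A
t=1: L0/L1/L2 = A/-/- → run A
t=2: (idle)
t=3: L0/L1/L2 = BFG/-/- → run B
t=4: L0/L1/L2 = BFGD/-/- → run B
t=5: L0/L1/L2 = BFGDE/-/- → run B
t=6: L0/L1/L2 = FGDEC/B/- → run F
t=7: L0/L1/L2 = FGDEC/B/- → run F
t=8: L0/L1/L2 = FGDECH/B/- → run F
t=9: L0/L1/L2 = GDECH/BF/- → run G
t=10: L0/L1/L2 = GDECH/BF/- → run G
t=11: L0/L1/L2 = GDECH/BF/- → run G
t=12: L0/L1/L2 = DECH/BFG/- → run D
t=13: L0/L1/L2 = DECH/BFG/- → run D
t=14: L0/L1/L2 = DECH/BFG/- → run D
t=15: L0/L1/L2 = ECH/BFG/- → run E
t=16: L0/L1/L2 = ECH/BFG/- → run E
t=17: L0/L1/L2 = ECH/BFG/- → run E
t=18: L0/L1/L2 = CH/BFGE/- → run C
t=19: L0/L1/L2 = CH/BFGE/- → run C
t=20: L0/L1/L2 = CH/BFGE/- → run C
t=21: L0/L1/L2 = H/BFGE/- → run H
t=22: L0/L1/L2 = H/BFGE/- → run H
t=23: L0/L1/L2 = H/BFGE/- → run H
t=24: L0/L1/L2 = -/BFGEH/- → run B
t=25: L0/L1/L2 = -/BFGEH/- → run B
t=26: L0/L1/L2 = -/BFGEH/- → run B
t=27: L0/L1/L2 = -/BFGEH/- → run B
t=28: L0/L1/L2 = -/BFGEH/- → run B
t=29: L0/L1/L2 = -/FGEH/- → run F
t=30: L0/L1/L2 = -/FGEH/- → run F
t=31: L0/L1/L2 = -/FGEH/- → run F
t=32: L0/L1/L2 = -/GEH/- → run G
t=33: L0/L1/L2 = -/GEH/- → run G
t=34: L0/L1/L2 = -/GEH/- → run G
t=35: L0/L1/L2 = -/EH/- → run E
t=36: L0/L1/L2 = -/EH/- → run E
t=37: L0/L1/L2 = -/EH/- → run E
t=38: L0/L1/L2 = -/EH/- → run E
t=39: L0/L1/L2 = -/EH/- → run E
t=40: L0/L1/L2 = -/H/- → run H
t=41: (idle)
t=42: (idle)
t=43: (idle)
t=44: (idle)
t=45: (idle)
t=46: (idle)
t=47: (idle)

completion order = A, D, C, B, F, G, E, H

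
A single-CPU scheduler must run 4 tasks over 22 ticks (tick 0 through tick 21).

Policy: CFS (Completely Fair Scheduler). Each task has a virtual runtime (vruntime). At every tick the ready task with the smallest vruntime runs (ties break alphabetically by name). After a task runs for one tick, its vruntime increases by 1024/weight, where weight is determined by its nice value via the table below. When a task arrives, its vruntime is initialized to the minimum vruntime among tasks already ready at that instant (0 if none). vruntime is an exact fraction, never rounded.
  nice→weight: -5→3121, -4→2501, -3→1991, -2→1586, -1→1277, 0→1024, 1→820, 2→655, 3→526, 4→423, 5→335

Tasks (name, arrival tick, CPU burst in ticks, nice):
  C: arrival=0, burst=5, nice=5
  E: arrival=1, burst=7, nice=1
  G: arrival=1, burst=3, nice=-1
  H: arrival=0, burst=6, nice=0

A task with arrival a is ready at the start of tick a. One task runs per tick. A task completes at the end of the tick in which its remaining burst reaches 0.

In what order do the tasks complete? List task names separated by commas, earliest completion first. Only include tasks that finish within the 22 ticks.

completion order = G, H, E, C

t=0: vr[C=0 H=0] → run C
t=1: vr[C=1024/335 E=0 G=0 H=0] → run E
t=2: vr[C=1024/335 E=256/205 G=0 H=0] → run G
t=3: vr[C=1024/335 E=256/205 G=1024/1277 H=0] → run H
t=4: vr[C=1024/335 E=256/205 G=1024/1277 H=1] → run G
t=5: vr[C=1024/335 E=256/205 G=2048/1277 H=1] → run H
t=6: vr[C=1024/335 E=256/205 G=2048/1277 H=2] → run E
t=7: vr[C=1024/335 E=512/205 G=2048/1277 H=2] → run G
t=8: vr[C=1024/335 E=512/205 H=2] → run H
t=9: vr[C=1024/335 E=512/205 H=3] → run E
t=10: vr[C=1024/335 E=768/205 H=3] → run H
t=11: vr[C=1024/335 E=768/205 H=4] → run C
t=12: vr[C=2048/335 E=768/205 H=4] → run E
t=13: vr[C=2048/335 E=1024/205 H=4] → run H
t=14: vr[C=2048/335 E=1024/205 H=5] → run E
t=15: vr[C=2048/335 E=256/41 H=5] → run H
t=16: vr[C=2048/335 E=256/41] → run C
t=17: vr[C=3072/335 E=256/41] → run E
t=18: vr[C=3072/335 E=1536/205] → run E
t=19: vr[C=3072/335] → run C
t=20: vr[C=4096/335] → run C
t=21: (idle)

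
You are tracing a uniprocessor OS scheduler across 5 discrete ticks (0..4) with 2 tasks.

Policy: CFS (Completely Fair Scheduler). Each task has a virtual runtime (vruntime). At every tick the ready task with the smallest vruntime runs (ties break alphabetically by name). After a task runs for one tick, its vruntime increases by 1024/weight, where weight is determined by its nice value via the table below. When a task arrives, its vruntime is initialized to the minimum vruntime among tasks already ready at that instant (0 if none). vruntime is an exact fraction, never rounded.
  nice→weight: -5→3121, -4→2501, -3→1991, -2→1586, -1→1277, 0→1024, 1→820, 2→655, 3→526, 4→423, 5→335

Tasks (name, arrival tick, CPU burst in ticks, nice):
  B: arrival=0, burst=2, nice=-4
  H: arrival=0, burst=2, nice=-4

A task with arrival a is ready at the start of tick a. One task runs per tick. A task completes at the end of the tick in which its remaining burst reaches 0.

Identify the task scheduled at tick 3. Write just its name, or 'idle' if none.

running at tick 3 = H

t=0: vr[B=0 H=0] → run B
t=1: vr[B=1024/2501 H=0] → run H
t=2: vr[B=1024/2501 H=1024/2501] → run B
t=3: vr[H=1024/2501] → run H
t=4: (idle)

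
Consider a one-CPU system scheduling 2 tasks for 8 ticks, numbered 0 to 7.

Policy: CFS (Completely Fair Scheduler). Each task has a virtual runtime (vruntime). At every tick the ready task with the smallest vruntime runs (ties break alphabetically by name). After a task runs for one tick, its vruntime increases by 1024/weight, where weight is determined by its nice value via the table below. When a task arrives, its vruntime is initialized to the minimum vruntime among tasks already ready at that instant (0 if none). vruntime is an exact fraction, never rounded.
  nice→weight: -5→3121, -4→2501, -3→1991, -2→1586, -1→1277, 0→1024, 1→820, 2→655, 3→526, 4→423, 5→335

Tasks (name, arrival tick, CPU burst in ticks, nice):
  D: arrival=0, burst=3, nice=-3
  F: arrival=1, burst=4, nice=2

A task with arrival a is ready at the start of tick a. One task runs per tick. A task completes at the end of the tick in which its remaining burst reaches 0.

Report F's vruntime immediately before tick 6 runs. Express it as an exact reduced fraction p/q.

vruntime(F, start of tick 6) = 6787072/1304105

t=0: vr[D=0] → run D
t=1: vr[D=1024/1991 F=1024/1991] → run D
t=2: vr[D=2048/1991 F=1024/1991] → run F
t=3: vr[D=2048/1991 F=2709504/1304105] → run D
t=4: vr[F=2709504/1304105] → run F
t=5: vr[F=4748288/1304105] → run F
t=6: vr[F=6787072/1304105] → run F
t=7: (idle)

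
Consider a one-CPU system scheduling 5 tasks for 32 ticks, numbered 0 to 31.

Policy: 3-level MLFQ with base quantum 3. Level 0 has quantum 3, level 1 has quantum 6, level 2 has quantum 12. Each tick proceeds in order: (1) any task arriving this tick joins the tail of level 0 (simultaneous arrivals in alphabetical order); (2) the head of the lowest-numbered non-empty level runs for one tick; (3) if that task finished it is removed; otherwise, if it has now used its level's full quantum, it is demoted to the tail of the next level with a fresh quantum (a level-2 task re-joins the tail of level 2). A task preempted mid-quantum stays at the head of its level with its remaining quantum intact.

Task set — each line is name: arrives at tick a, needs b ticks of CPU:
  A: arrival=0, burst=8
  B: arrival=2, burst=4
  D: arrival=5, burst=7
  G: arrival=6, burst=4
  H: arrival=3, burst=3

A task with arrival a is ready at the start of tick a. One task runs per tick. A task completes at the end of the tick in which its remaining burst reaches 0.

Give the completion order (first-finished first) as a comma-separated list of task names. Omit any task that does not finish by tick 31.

t=0: L0/L1/L2 = A/-/- → run A
t=1: L0/L1/L2 = A/-/- → run A
t=2: L0/L1/L2 = AB/-/- → run A
t=3: L0/L1/L2 = BH/A/- → run B
t=4: L0/L1/L2 = BH/A/- → run B
t=5: L0/L1/L2 = BHD/A/- → run B
t=6: L0/L1/L2 = HDG/AB/- → run H
t=7: L0/L1/L2 = HDG/AB/- → run H
t=8: L0/L1/L2 = HDG/AB/- → run H
t=9: L0/L1/L2 = DG/AB/- → run D
t=10: L0/L1/L2 = DG/AB/- → run D
t=11: L0/L1/L2 = DG/AB/- → run D
t=12: L0/L1/L2 = G/ABD/- → run G
t=13: L0/L1/L2 = G/ABD/- → run G
t=14: L0/L1/L2 = G/ABD/- → run G
t=15: L0/L1/L2 = -/ABDG/- → run A
t=16: L0/L1/L2 = -/ABDG/- → run A
t=17: L0/L1/L2 = -/ABDG/- → run A
t=18: L0/L1/L2 = -/ABDG/- → run A
t=19: L0/L1/L2 = -/ABDG/- → run A
t=20: L0/L1/L2 = -/BDG/- → run B
t=21: L0/L1/L2 = -/DG/- → run D
t=22: L0/L1/L2 = -/DG/- → run D
t=23: L0/L1/L2 = -/DG/- → run D
t=24: L0/L1/L2 = -/DG/- → run D
t=25: L0/L1/L2 = -/G/- → run G
t=26: (idle)
t=27: (idle)
t=28: (idle)
t=29: (idle)
t=30: (idle)
t=31: (idle)

completion order = H, A, B, D, G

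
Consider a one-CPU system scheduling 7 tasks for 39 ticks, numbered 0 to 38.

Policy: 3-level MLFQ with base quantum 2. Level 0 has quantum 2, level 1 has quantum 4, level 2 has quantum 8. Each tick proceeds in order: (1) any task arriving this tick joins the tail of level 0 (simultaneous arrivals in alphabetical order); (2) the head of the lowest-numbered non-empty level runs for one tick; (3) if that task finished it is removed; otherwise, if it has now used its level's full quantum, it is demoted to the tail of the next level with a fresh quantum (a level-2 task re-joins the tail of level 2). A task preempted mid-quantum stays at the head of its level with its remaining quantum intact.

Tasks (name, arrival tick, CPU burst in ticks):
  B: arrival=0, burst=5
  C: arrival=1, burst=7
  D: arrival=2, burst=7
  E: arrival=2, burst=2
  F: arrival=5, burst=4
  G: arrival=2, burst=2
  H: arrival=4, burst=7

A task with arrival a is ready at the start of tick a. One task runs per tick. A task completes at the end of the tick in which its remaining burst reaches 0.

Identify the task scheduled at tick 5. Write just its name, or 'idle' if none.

t=0: L0/L1/L2 = B/-/- → run B
t=1: L0/L1/L2 = BC/-/- → run B
t=2: L0/L1/L2 = CDEG/B/- → run C
t=3: L0/L1/L2 = CDEG/B/- → run C
t=4: L0/L1/L2 = DEGH/BC/- → run D
t=5: L0/L1/L2 = DEGHF/BC/- → run D
t=6: L0/L1/L2 = EGHF/BCD/- → run E
t=7: L0/L1/L2 = EGHF/BCD/- → run E
t=8: L0/L1/L2 = GHF/BCD/- → run G
t=9: L0/L1/L2 = GHF/BCD/- → run G
t=10: L0/L1/L2 = HF/BCD/- → run H
t=11: L0/L1/L2 = HF/BCD/- → run H
t=12: L0/L1/L2 = F/BCDH/- → run F
t=13: L0/L1/L2 = F/BCDH/- → run F
t=14: L0/L1/L2 = -/BCDHF/- → run B
t=15: L0/L1/L2 = -/BCDHF/- → run B
t=16: L0/L1/L2 = -/BCDHF/- → run B
t=17: L0/L1/L2 = -/CDHF/- → run C
t=18: L0/L1/L2 = -/CDHF/- → run C
t=19: L0/L1/L2 = -/CDHF/- → run C
t=20: L0/L1/L2 = -/CDHF/- → run C
t=21: L0/L1/L2 = -/DHF/C → run D
t=22: L0/L1/L2 = -/DHF/C → run D
t=23: L0/L1/L2 = -/DHF/C → run D
t=24: L0/L1/L2 = -/DHF/C → run D
t=25: L0/L1/L2 = -/HF/CD → run H
t=26: L0/L1/L2 = -/HF/CD → run H
t=27: L0/L1/L2 = -/HF/CD → run H
t=28: L0/L1/L2 = -/HF/CD → run H
t=29: L0/L1/L2 = -/F/CDH → run F
t=30: L0/L1/L2 = -/F/CDH → run F
t=31: L0/L1/L2 = -/-/CDH → run C
t=32: L0/L1/L2 = -/-/DH → run D
t=33: L0/L1/L2 = -/-/H → run H
t=34: (idle)
t=35: (idle)
t=36: (idle)
t=37: (idle)
t=38: (idle)

running at tick 5 = D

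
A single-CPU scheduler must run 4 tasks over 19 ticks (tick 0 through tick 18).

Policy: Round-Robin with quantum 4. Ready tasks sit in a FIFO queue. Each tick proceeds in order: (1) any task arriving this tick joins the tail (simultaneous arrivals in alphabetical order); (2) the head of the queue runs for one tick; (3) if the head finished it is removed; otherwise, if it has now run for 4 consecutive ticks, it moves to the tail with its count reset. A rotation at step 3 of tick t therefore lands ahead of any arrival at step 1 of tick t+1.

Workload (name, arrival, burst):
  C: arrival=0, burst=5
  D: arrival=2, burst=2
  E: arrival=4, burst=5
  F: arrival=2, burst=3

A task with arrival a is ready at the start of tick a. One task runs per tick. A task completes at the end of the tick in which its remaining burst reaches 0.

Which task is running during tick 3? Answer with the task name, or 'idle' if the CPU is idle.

t=0: queue=[C] q_used=0 → run C
t=1: queue=[C] q_used=1 → run C
t=2: queue=[C,D,F] q_used=2 → run C
t=3: queue=[C,D,F] q_used=3 → run C
t=4: queue=[D,F,C,E] q_used=0 → run D
t=5: queue=[D,F,C,E] q_used=1 → run D
t=6: queue=[F,C,E] q_used=0 → run F
t=7: queue=[F,C,E] q_used=1 → run F
t=8: queue=[F,C,E] q_used=2 → run F
t=9: queue=[C,E] q_used=0 → run C
t=10: queue=[E] q_used=0 → run E
t=11: queue=[E] q_used=1 → run E
t=12: queue=[E] q_used=2 → run E
t=13: queue=[E] q_used=3 → run E
t=14: queue=[E] q_used=0 → run E
t=15: (idle)
t=16: (idle)
t=17: (idle)
t=18: (idle)

running at tick 3 = C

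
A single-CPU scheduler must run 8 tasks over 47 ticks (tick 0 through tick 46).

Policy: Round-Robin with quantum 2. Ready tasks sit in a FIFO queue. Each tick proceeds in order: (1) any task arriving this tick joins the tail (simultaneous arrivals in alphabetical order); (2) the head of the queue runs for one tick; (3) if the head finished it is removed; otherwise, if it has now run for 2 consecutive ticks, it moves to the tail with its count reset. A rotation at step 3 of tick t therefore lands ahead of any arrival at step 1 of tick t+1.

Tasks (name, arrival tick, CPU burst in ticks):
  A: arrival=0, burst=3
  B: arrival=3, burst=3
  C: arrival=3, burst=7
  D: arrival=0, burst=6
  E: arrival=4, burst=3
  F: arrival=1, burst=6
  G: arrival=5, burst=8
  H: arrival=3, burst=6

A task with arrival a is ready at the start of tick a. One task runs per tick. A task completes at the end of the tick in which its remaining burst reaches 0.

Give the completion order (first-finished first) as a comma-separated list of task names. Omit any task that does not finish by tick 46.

t=0: queue=[A,D] q_used=0 → run A
t=1: queue=[A,D,F] q_used=1 → run A
t=2: queue=[D,F,A] q_used=0 → run D
t=3: queue=[D,F,A,B,C,H] q_used=1 → run D
t=4: queue=[F,A,B,C,H,D,E] q_used=0 → run F
t=5: queue=[F,A,B,C,H,D,E,G] q_used=1 → run F
t=6: queue=[A,B,C,H,D,E,G,F] q_used=0 → run A
t=7: queue=[B,C,H,D,E,G,F] q_used=0 → run B
t=8: queue=[B,C,H,D,E,G,F] q_used=1 → run B
t=9: queue=[C,H,D,E,G,F,B] q_used=0 → run C
t=10: queue=[C,H,D,E,G,F,B] q_used=1 → run C
t=11: queue=[H,D,E,G,F,B,C] q_used=0 → run H
t=12: queue=[H,D,E,G,F,B,C] q_used=1 → run H
t=13: queue=[D,E,G,F,B,C,H] q_used=0 → run D
t=14: queue=[D,E,G,F,B,C,H] q_used=1 → run D
t=15: queue=[E,G,F,B,C,H,D] q_used=0 → run E
t=16: queue=[E,G,F,B,C,H,D] q_used=1 → run E
t=17: queue=[G,F,B,C,H,D,E] q_used=0 → run G
t=18: queue=[G,F,B,C,H,D,E] q_used=1 → run G
t=19: queue=[F,B,C,H,D,E,G] q_used=0 → run F
t=20: queue=[F,B,C,H,D,E,G] q_used=1 → run F
t=21: queue=[B,C,H,D,E,G,F] q_used=0 → run B
t=22: queue=[C,H,D,E,G,F] q_used=0 → run C
t=23: queue=[C,H,D,E,G,F] q_used=1 → run C
t=24: queue=[H,D,E,G,F,C] q_used=0 → run H
t=25: queue=[H,D,E,G,F,C] q_used=1 → run H
t=26: queue=[D,E,G,F,C,H] q_used=0 → run D
t=27: queue=[D,E,G,F,C,H] q_used=1 → run D
t=28: queue=[E,G,F,C,H] q_used=0 → run E
t=29: queue=[G,F,C,H] q_used=0 → run G
t=30: queue=[G,F,C,H] q_used=1 → run G
t=31: queue=[F,C,H,G] q_used=0 → run F
t=32: queue=[F,C,H,G] q_used=1 → run F
t=33: queue=[C,H,G] q_used=0 → run C
t=34: queue=[C,H,G] q_used=1 → run C
t=35: queue=[H,G,C] q_used=0 → run H
t=36: queue=[H,G,C] q_used=1 → run H
t=37: queue=[G,C] q_used=0 → run G
t=38: queue=[G,C] q_used=1 → run G
t=39: queue=[C,G] q_used=0 → run C
t=40: queue=[G] q_used=0 → run G
t=41: queue=[G] q_used=1 → run G
t=42: (idle)
t=43: (idle)
t=44: (idle)
t=45: (idle)
t=46: (idle)

completion order = A, B, D, E, F, H, C, G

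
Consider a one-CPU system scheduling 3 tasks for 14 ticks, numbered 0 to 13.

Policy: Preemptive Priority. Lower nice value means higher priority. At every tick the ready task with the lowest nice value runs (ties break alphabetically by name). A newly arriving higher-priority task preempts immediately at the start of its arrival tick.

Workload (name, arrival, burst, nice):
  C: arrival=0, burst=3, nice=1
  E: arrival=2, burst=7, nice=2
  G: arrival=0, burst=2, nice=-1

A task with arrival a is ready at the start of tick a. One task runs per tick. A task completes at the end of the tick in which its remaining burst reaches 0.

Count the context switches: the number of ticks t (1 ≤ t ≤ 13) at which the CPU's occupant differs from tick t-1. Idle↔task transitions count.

context switches = 3

t=0: ready={C,G} → run G
t=1: ready={C,G} → run G
t=2: ready={C,E} → run C
t=3: ready={C,E} → run C
t=4: ready={C,E} → run C
t=5: ready={E} → run E
t=6: ready={E} → run E
t=7: ready={E} → run E
t=8: ready={E} → run E
t=9: ready={E} → run E
t=10: ready={E} → run E
t=11: ready={E} → run E
t=12: (idle)
t=13: (idle)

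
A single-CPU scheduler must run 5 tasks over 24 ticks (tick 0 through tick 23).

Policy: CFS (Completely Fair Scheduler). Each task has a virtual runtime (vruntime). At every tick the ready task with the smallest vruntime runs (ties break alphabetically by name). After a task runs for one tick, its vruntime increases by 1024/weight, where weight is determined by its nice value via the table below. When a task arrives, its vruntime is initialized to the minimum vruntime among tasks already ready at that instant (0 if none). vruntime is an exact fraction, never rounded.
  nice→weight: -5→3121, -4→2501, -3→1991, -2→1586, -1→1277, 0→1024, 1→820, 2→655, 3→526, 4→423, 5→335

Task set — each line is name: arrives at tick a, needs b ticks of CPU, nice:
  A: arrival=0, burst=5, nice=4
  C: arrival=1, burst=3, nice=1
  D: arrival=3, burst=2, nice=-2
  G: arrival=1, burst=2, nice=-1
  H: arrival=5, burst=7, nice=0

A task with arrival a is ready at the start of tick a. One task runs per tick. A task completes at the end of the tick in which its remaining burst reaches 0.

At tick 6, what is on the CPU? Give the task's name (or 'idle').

t=0: vr[A=0] → run A
t=1: vr[A=1024/423 C=1024/423 G=1024/423] → run A
t=2: vr[A=2048/423 C=1024/423 G=1024/423] → run C
t=3: vr[A=2048/423 C=318208/86715 D=1024/423 G=1024/423] → run D
t=4: vr[A=2048/423 C=318208/86715 D=1028608/335439 G=1024/423] → run G
t=5: vr[A=2048/423 C=318208/86715 D=1028608/335439 G=1740800/540171 H=1028608/335439] → run D
t=6: vr[A=2048/423 C=318208/86715 G=1740800/540171 H=1028608/335439] → run H
t=7: vr[A=2048/423 C=318208/86715 G=1740800/540171 H=1364047/335439] → run G
t=8: vr[A=2048/423 C=318208/86715 H=1364047/335439] → run C
t=9: vr[A=2048/423 C=426496/86715 H=1364047/335439] → run H
t=10: vr[A=2048/423 C=426496/86715 H=1699486/335439] → run A
t=11: vr[A=1024/141 C=426496/86715 H=1699486/335439] → run C
t=12: vr[A=1024/141 H=1699486/335439] → run H
t=13: vr[A=1024/141 H=2034925/335439] → run H
t=14: vr[A=1024/141 H=2370364/335439] → run H
t=15: vr[A=1024/141 H=2705803/335439] → run A
t=16: vr[A=4096/423 H=2705803/335439] → run H
t=17: vr[A=4096/423 H=3041242/335439] → run H
t=18: vr[A=4096/423] → run A
t=19: (idle)
t=20: (idle)
t=21: (idle)
t=22: (idle)
t=23: (idle)

running at tick 6 = H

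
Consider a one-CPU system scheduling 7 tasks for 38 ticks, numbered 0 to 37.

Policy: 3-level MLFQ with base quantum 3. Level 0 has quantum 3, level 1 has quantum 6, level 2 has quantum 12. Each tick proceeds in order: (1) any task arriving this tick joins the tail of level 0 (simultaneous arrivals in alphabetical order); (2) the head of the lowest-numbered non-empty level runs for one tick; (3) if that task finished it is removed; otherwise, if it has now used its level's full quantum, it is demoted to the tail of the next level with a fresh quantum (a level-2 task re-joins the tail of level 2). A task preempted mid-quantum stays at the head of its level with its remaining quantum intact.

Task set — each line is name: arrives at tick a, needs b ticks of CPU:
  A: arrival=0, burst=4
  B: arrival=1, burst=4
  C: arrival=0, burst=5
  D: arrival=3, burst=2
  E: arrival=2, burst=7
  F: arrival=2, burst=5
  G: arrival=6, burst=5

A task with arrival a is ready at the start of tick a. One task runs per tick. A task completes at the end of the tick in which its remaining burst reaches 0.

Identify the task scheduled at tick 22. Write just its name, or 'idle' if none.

running at tick 22 = C

t=0: L0/L1/L2 = AC/-/- → run A
t=1: L0/L1/L2 = ACB/-/- → run A
t=2: L0/L1/L2 = ACBEF/-/- → run A
t=3: L0/L1/L2 = CBEFD/A/- → run C
t=4: L0/L1/L2 = CBEFD/A/- → run C
t=5: L0/L1/L2 = CBEFD/A/- → run C
t=6: L0/L1/L2 = BEFDG/AC/- → run B
t=7: L0/L1/L2 = BEFDG/AC/- → run B
t=8: L0/L1/L2 = BEFDG/AC/- → run B
t=9: L0/L1/L2 = EFDG/ACB/- → run E
t=10: L0/L1/L2 = EFDG/ACB/- → run E
t=11: L0/L1/L2 = EFDG/ACB/- → run E
t=12: L0/L1/L2 = FDG/ACBE/- → run F
t=13: L0/L1/L2 = FDG/ACBE/- → run F
t=14: L0/L1/L2 = FDG/ACBE/- → run F
t=15: L0/L1/L2 = DG/ACBEF/- → run D
t=16: L0/L1/L2 = DG/ACBEF/- → run D
t=17: L0/L1/L2 = G/ACBEF/- → run G
t=18: L0/L1/L2 = G/ACBEF/- → run G
t=19: L0/L1/L2 = G/ACBEF/- → run G
t=20: L0/L1/L2 = -/ACBEFG/- → run A
t=21: L0/L1/L2 = -/CBEFG/- → run C
t=22: L0/L1/L2 = -/CBEFG/- → run C
t=23: L0/L1/L2 = -/BEFG/- → run B
t=24: L0/L1/L2 = -/EFG/- → run E
t=25: L0/L1/L2 = -/EFG/- → run E
t=26: L0/L1/L2 = -/EFG/- → run E
t=27: L0/L1/L2 = -/EFG/- → run E
t=28: L0/L1/L2 = -/FG/- → run F
t=29: L0/L1/L2 = -/FG/- → run F
t=30: L0/L1/L2 = -/G/- → run G
t=31: L0/L1/L2 = -/G/- → run G
t=32: (idle)
t=33: (idle)
t=34: (idle)
t=35: (idle)
t=36: (idle)
t=37: (idle)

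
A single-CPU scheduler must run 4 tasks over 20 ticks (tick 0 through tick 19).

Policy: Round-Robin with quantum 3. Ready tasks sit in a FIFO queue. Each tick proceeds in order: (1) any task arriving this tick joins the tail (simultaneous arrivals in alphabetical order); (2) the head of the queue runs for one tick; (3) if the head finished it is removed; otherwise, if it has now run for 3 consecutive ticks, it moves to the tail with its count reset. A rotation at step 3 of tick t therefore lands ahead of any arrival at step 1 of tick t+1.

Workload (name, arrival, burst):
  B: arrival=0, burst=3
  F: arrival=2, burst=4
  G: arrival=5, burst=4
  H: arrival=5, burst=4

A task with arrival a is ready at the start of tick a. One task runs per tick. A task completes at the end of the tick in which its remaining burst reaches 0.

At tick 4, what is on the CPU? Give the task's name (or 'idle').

running at tick 4 = F

t=0: queue=[B] q_used=0 → run B
t=1: queue=[B] q_used=1 → run B
t=2: queue=[B,F] q_used=2 → run B
t=3: queue=[F] q_used=0 → run F
t=4: queue=[F] q_used=1 → run F
t=5: queue=[F,G,H] q_used=2 → run F
t=6: queue=[G,H,F] q_used=0 → run G
t=7: queue=[G,H,F] q_used=1 → run G
t=8: queue=[G,H,F] q_used=2 → run G
t=9: queue=[H,F,G] q_used=0 → run H
t=10: queue=[H,F,G] q_used=1 → run H
t=11: queue=[H,F,G] q_used=2 → run H
t=12: queue=[F,G,H] q_used=0 → run F
t=13: queue=[G,H] q_used=0 → run G
t=14: queue=[H] q_used=0 → run H
t=15: (idle)
t=16: (idle)
t=17: (idle)
t=18: (idle)
t=19: (idle)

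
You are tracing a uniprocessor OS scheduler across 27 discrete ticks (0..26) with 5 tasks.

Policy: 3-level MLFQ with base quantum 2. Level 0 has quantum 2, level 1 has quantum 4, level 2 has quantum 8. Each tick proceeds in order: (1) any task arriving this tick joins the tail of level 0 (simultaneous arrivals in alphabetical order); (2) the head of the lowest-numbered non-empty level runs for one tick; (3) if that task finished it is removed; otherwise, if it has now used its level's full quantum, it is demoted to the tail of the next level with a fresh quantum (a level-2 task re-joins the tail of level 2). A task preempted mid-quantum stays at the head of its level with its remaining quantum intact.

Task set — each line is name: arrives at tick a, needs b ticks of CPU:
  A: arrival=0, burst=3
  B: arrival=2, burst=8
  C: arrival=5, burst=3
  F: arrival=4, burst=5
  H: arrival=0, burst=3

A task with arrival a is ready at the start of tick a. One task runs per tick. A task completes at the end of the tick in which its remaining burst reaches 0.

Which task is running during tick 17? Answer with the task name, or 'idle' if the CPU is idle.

t=0: L0/L1/L2 = AH/-/- → run A
t=1: L0/L1/L2 = AH/-/- → run A
t=2: L0/L1/L2 = HB/A/- → run H
t=3: L0/L1/L2 = HB/A/- → run H
t=4: L0/L1/L2 = BF/AH/- → run B
t=5: L0/L1/L2 = BFC/AH/- → run B
t=6: L0/L1/L2 = FC/AHB/- → run F
t=7: L0/L1/L2 = FC/AHB/- → run F
t=8: L0/L1/L2 = C/AHBF/- → run C
t=9: L0/L1/L2 = C/AHBF/- → run C
t=10: L0/L1/L2 = -/AHBFC/- → run A
t=11: L0/L1/L2 = -/HBFC/- → run H
t=12: L0/L1/L2 = -/BFC/- → run B
t=13: L0/L1/L2 = -/BFC/- → run B
t=14: L0/L1/L2 = -/BFC/- → run B
t=15: L0/L1/L2 = -/BFC/- → run B
t=16: L0/L1/L2 = -/FC/B → run F
t=17: L0/L1/L2 = -/FC/B → run F
t=18: L0/L1/L2 = -/FC/B → run F
t=19: L0/L1/L2 = -/C/B → run C
t=20: L0/L1/L2 = -/-/B → run B
t=21: L0/L1/L2 = -/-/B → run B
t=22: (idle)
t=23: (idle)
t=24: (idle)
t=25: (idle)
t=26: (idle)

running at tick 17 = F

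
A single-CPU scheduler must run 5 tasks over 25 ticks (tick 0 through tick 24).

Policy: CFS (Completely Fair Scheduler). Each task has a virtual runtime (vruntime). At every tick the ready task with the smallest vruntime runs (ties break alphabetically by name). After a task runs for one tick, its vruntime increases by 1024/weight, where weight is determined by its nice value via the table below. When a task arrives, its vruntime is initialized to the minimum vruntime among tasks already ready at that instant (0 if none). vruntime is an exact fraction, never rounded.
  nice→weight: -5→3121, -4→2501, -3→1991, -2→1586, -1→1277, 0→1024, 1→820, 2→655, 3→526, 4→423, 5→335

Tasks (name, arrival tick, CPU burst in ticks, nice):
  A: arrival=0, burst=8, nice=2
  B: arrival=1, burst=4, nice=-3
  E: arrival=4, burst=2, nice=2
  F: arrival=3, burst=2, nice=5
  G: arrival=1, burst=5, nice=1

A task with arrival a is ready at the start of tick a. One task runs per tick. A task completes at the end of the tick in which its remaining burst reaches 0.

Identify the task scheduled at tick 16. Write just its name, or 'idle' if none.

t=0: vr[A=0] → run A
t=1: vr[A=1024/655 B=1024/655 G=1024/655] → run A
t=2: vr[A=2048/655 B=1024/655 G=1024/655] → run B
t=3: vr[A=2048/655 B=2709504/1304105 F=1024/655 G=1024/655] → run F
t=4: vr[A=2048/655 B=2709504/1304105 E=1024/655 F=202752/43885 G=1024/655] → run E
t=5: vr[A=2048/655 B=2709504/1304105 E=2048/655 F=202752/43885 G=1024/655] → run G
t=6: vr[A=2048/655 B=2709504/1304105 E=2048/655 F=202752/43885 G=15104/5371] → run B
t=7: vr[A=2048/655 B=3380224/1304105 E=2048/655 F=202752/43885 G=15104/5371] → run B
t=8: vr[A=2048/655 B=4050944/1304105 E=2048/655 F=202752/43885 G=15104/5371] → run G
t=9: vr[A=2048/655 B=4050944/1304105 E=2048/655 F=202752/43885 G=109056/26855] → run B
t=10: vr[A=2048/655 E=2048/655 F=202752/43885 G=109056/26855] → run A
t=11: vr[A=3072/655 E=2048/655 F=202752/43885 G=109056/26855] → run E
t=12: vr[A=3072/655 F=202752/43885 G=109056/26855] → run G
t=13: vr[A=3072/655 F=202752/43885 G=142592/26855] → run F
t=14: vr[A=3072/655 G=142592/26855] → run A
t=15: vr[A=4096/655 G=142592/26855] → run G
t=16: vr[A=4096/655 G=176128/26855] → run A
t=17: vr[A=1024/131 G=176128/26855] → run G
t=18: vr[A=1024/131] → run A
t=19: vr[A=6144/655] → run A
t=20: vr[A=7168/655] → run A
t=21: (idle)
t=22: (idle)
t=23: (idle)
t=24: (idle)

running at tick 16 = A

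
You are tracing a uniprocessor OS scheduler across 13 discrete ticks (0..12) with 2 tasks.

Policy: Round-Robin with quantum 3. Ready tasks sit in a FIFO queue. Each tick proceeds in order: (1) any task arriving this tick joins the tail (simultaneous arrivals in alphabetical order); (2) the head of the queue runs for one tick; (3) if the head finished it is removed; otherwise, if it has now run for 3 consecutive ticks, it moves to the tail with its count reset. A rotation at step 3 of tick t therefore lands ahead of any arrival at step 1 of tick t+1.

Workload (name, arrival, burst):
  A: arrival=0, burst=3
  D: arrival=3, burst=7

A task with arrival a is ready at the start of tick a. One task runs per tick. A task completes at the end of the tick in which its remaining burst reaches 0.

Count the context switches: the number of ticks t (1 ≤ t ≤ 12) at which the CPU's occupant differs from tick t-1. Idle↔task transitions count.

t=0: queue=[A] q_used=0 → run A
t=1: queue=[A] q_used=1 → run A
t=2: queue=[A] q_used=2 → run A
t=3: queue=[D] q_used=0 → run D
t=4: queue=[D] q_used=1 → run D
t=5: queue=[D] q_used=2 → run D
t=6: queue=[D] q_used=0 → run D
t=7: queue=[D] q_used=1 → run D
t=8: queue=[D] q_used=2 → run D
t=9: queue=[D] q_used=0 → run D
t=10: (idle)
t=11: (idle)
t=12: (idle)

context switches = 2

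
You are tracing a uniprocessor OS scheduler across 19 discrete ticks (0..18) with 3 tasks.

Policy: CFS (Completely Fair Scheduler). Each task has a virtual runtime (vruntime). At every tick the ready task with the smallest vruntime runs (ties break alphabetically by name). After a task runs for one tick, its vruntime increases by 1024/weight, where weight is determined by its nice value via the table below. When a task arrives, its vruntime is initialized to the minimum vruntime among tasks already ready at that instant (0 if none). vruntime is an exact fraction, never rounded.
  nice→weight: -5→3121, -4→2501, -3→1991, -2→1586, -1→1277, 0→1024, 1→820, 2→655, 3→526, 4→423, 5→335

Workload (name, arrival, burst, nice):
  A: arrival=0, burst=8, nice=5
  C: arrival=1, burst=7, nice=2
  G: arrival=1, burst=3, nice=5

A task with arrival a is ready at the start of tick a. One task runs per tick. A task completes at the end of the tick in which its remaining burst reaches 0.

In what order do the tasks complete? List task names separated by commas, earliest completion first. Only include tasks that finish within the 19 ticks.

completion order = G, C, A

t=0: vr[A=0] → run A
t=1: vr[A=1024/335 C=1024/335 G=1024/335] → run A
t=2: vr[A=2048/335 C=1024/335 G=1024/335] → run C
t=3: vr[A=2048/335 C=202752/43885 G=1024/335] → run G
t=4: vr[A=2048/335 C=202752/43885 G=2048/335] → run C
t=5: vr[A=2048/335 C=54272/8777 G=2048/335] → run A
t=6: vr[A=3072/335 C=54272/8777 G=2048/335] → run G
t=7: vr[A=3072/335 C=54272/8777 G=3072/335] → run C
t=8: vr[A=3072/335 C=339968/43885 G=3072/335] → run C
t=9: vr[A=3072/335 C=408576/43885 G=3072/335] → run A
t=10: vr[A=4096/335 C=408576/43885 G=3072/335] → run G
t=11: vr[A=4096/335 C=408576/43885] → run C
t=12: vr[A=4096/335 C=477184/43885] → run C
t=13: vr[A=4096/335 C=545792/43885] → run A
t=14: vr[A=1024/67 C=545792/43885] → run C
t=15: vr[A=1024/67] → run A
t=16: vr[A=6144/335] → run A
t=17: vr[A=7168/335] → run A
t=18: (idle)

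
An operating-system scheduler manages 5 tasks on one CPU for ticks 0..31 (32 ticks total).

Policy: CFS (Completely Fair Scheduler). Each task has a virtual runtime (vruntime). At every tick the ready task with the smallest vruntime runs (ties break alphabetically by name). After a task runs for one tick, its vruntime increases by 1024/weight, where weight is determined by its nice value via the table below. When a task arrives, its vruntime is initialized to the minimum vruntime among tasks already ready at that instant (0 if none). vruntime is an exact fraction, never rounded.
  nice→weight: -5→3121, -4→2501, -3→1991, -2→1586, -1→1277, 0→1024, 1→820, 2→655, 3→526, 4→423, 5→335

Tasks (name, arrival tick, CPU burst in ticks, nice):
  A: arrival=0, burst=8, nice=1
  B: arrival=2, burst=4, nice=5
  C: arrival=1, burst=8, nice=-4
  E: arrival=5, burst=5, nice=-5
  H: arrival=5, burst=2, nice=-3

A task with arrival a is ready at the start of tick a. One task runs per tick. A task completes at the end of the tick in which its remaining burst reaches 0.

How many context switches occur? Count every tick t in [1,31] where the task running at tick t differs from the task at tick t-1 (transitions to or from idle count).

context switches = 22

t=0: vr[A=0] → run A
t=1: vr[A=256/205 C=256/205] → run A
t=2: vr[A=512/205 B=256/205 C=256/205] → run B
t=3: vr[A=512/205 B=59136/13735 C=256/205] → run C
t=4: vr[A=512/205 B=59136/13735 C=20736/12505] → run C
t=5: vr[A=512/205 B=59136/13735 C=25856/12505 E=25856/12505 H=25856/12505] → run C
t=6: vr[A=512/205 B=59136/13735 C=30976/12505 E=25856/12505 H=25856/12505] → run E
t=7: vr[A=512/205 B=59136/13735 C=30976/12505 E=93501696/39028105 H=25856/12505] → run H
t=8: vr[A=512/205 B=59136/13735 C=30976/12505 E=93501696/39028105 H=64284416/24897455] → run E
t=9: vr[A=512/205 B=59136/13735 C=30976/12505 E=106306816/39028105 H=64284416/24897455] → run C
t=10: vr[A=512/205 B=59136/13735 C=36096/12505 E=106306816/39028105 H=64284416/24897455] → run A
t=11: vr[A=768/205 B=59136/13735 C=36096/12505 E=106306816/39028105 H=64284416/24897455] → run H
t=12: vr[A=768/205 B=59136/13735 C=36096/12505 E=106306816/39028105] → run E
t=13: vr[A=768/205 B=59136/13735 C=36096/12505 E=119111936/39028105] → run C
t=14: vr[A=768/205 B=59136/13735 C=41216/12505 E=119111936/39028105] → run E
t=15: vr[A=768/205 B=59136/13735 C=41216/12505 E=131917056/39028105] → run C
t=16: vr[A=768/205 B=59136/13735 C=46336/12505 E=131917056/39028105] → run E
t=17: vr[A=768/205 B=59136/13735 C=46336/12505] → run C
t=18: vr[A=768/205 B=59136/13735 C=51456/12505] → run A
t=19: vr[A=1024/205 B=59136/13735 C=51456/12505] → run C
t=20: vr[A=1024/205 B=59136/13735] → run B
t=21: vr[A=1024/205 B=20224/2747] → run A
t=22: vr[A=256/41 B=20224/2747] → run A
t=23: vr[A=1536/205 B=20224/2747] → run B
t=24: vr[A=1536/205 B=143104/13735] → run A
t=25: vr[A=1792/205 B=143104/13735] → run A
t=26: vr[B=143104/13735] → run B
t=27: (idle)
t=28: (idle)
t=29: (idle)
t=30: (idle)
t=31: (idle)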